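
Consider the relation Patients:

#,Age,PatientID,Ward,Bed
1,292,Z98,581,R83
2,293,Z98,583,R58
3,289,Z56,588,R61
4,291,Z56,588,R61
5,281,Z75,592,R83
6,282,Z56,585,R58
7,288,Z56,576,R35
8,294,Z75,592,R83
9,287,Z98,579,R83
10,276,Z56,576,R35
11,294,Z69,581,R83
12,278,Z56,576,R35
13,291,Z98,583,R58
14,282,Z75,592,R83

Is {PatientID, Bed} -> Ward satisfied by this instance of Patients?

(PatientID=Z98, Bed=R83): rows 1, 9 → Ward takes values {581, 579} — violation
(PatientID=Z98, Bed=R58): rows 2, 13 → Ward = 583, 583 ✓
(PatientID=Z56, Bed=R61): rows 3, 4 → Ward = 588, 588 ✓
(PatientID=Z75, Bed=R83): rows 5, 8, 14 → Ward = 592, 592, 592 ✓
(PatientID=Z56, Bed=R58): row 6 → Ward = 585 ✓
(PatientID=Z56, Bed=R35): rows 7, 10, 12 → Ward = 576, 576, 576 ✓
(PatientID=Z69, Bed=R83): row 11 → Ward = 581 ✓
Two rows agree on {PatientID, Bed} but differ on Ward, so {PatientID, Bed} -> Ward does not hold.

No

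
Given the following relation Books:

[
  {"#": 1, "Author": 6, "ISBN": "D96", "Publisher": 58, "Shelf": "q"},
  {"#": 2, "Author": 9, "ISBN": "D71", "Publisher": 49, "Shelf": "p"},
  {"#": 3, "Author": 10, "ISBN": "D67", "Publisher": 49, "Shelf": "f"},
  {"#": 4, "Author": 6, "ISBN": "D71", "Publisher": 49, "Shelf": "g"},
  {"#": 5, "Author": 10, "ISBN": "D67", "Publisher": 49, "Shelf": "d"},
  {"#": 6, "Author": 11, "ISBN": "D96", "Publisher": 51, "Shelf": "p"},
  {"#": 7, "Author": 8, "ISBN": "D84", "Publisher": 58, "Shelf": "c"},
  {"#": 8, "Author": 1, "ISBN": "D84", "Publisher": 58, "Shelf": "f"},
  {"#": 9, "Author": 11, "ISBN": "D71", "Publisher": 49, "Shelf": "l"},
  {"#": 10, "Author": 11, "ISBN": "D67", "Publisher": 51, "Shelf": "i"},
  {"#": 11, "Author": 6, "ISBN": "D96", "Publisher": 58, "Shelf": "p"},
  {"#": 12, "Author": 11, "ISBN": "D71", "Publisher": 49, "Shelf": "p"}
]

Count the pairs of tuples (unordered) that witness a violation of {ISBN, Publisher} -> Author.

(ISBN=D96, Publisher=58): all 2 rows agree on Author — 0 pairs.
(ISBN=D71, Publisher=49): violating pairs (2,4), (2,9), (2,12), (4,9), (4,12) — 5 pairs.
(ISBN=D67, Publisher=49): all 2 rows agree on Author — 0 pairs.
(ISBN=D84, Publisher=58): violating pairs (7,8) — 1 pair.

6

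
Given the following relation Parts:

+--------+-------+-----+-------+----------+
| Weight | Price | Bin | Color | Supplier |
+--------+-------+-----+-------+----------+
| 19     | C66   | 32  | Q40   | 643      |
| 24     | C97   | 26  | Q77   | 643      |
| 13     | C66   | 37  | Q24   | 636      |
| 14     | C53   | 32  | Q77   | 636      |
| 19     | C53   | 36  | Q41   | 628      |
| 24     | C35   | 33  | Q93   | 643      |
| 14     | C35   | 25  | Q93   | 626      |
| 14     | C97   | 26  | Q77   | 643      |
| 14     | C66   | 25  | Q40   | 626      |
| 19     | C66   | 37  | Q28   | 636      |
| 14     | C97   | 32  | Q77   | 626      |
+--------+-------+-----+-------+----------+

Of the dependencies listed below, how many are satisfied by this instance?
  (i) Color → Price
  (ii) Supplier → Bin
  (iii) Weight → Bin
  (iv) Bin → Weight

0

(i) Color → Price: Color=Q77: 4 rows → Price takes values {C97, C53} — violation — fails.
(ii) Supplier → Bin: Supplier=643: 4 rows → Bin takes values {32, 26, 33} — violation; Supplier=636: 3 rows → Bin takes values {37, 32} — violation; Supplier=626: 3 rows → Bin takes values {25, 32} — violation — fails.
(iii) Weight → Bin: Weight=19: 3 rows → Bin takes values {32, 36, 37} — violation; Weight=24: 2 rows → Bin takes values {26, 33} — violation; Weight=14: 5 rows → Bin takes values {32, 25, 26} — violation — fails.
(iv) Bin → Weight: Bin=32: 3 rows → Weight takes values {19, 14} — violation; Bin=26: 2 rows → Weight takes values {24, 14} — violation; Bin=37: 2 rows → Weight takes values {13, 19} — violation — fails.
None of the 4 dependencies hold.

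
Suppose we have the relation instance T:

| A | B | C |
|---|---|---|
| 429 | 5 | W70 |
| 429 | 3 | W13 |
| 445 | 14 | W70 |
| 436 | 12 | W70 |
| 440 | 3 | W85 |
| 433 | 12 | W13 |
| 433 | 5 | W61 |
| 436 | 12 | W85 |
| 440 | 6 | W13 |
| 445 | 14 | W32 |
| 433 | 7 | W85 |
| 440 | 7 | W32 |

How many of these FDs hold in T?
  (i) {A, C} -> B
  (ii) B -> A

(i) {A, C} -> B: every LHS value maps to a single RHS value — holds.
(ii) B -> A: B=5: 2 rows → A takes values {429, 433} — violation; B=3: 2 rows → A takes values {429, 440} — violation; B=12: 3 rows → A takes values {436, 433} — violation; B=7: 2 rows → A takes values {433, 440} — violation — fails.
1 of the 2 dependencies holds.

1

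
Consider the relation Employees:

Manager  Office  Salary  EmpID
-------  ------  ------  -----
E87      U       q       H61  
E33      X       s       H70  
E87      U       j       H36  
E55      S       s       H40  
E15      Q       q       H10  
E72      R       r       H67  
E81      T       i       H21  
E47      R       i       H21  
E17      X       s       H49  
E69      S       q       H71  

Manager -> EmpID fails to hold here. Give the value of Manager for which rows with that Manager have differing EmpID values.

Manager=E87: 2 rows → EmpID takes values {H61, H36} — violation
Manager=E33: 1 row → EmpID = H70 ✓
Manager=E55: 1 row → EmpID = H40 ✓
Manager=E15: 1 row → EmpID = H10 ✓
Manager=E72: 1 row → EmpID = H67 ✓
Manager=E81: 1 row → EmpID = H21 ✓
Manager=E47: 1 row → EmpID = H21 ✓
Manager=E17: 1 row → EmpID = H49 ✓
Manager=E69: 1 row → EmpID = H71 ✓
The only Manager value with inconsistent EmpID is Manager=E87.

E87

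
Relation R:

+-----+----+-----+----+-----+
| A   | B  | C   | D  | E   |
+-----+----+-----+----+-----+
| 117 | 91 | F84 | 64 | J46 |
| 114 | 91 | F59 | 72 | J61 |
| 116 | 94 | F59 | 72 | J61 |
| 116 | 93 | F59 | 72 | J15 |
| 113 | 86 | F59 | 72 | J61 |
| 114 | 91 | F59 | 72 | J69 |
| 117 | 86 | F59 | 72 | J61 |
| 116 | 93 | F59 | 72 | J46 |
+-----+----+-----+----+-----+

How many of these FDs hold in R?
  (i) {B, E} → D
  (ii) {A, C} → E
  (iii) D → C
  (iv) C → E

(i) {B, E} → D: every LHS value maps to a single RHS value — holds.
(ii) {A, C} → E: (A=114, C=F59): 2 rows → E takes values {J61, J69} — violation; (A=116, C=F59): 3 rows → E takes values {J61, J15, J46} — violation — fails.
(iii) D → C: every LHS value maps to a single RHS value — holds.
(iv) C → E: C=F59: 7 rows → E takes values {J61, J15, J69, J46} — violation — fails.
2 of the 4 dependencies hold.

2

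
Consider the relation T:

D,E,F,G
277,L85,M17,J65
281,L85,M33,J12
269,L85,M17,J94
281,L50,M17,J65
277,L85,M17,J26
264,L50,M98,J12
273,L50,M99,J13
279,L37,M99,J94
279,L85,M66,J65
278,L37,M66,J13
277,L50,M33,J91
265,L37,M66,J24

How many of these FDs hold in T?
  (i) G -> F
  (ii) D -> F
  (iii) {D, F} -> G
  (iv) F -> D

(i) G -> F: G=J65: 3 rows → F takes values {M17, M66} — violation; G=J12: 2 rows → F takes values {M33, M98} — violation; G=J94: 2 rows → F takes values {M17, M99} — violation; G=J13: 2 rows → F takes values {M99, M66} — violation — fails.
(ii) D -> F: D=277: 3 rows → F takes values {M17, M33} — violation; D=281: 2 rows → F takes values {M33, M17} — violation; D=279: 2 rows → F takes values {M99, M66} — violation — fails.
(iii) {D, F} -> G: (D=277, F=M17): 2 rows → G takes values {J65, J26} — violation — fails.
(iv) F -> D: F=M17: 4 rows → D takes values {277, 269, 281} — violation; F=M33: 2 rows → D takes values {281, 277} — violation; F=M99: 2 rows → D takes values {273, 279} — violation; F=M66: 3 rows → D takes values {279, 278, 265} — violation — fails.
None of the 4 dependencies hold.

0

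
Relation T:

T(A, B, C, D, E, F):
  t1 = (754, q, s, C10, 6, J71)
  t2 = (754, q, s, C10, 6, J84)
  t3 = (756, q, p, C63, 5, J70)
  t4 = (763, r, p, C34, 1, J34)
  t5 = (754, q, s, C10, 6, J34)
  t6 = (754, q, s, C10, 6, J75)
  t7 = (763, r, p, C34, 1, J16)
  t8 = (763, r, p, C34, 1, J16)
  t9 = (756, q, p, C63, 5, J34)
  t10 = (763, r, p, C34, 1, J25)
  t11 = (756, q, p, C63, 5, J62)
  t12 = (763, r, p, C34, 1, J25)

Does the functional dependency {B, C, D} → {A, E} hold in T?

(B=q, C=s, D=C10): rows 1, 2, 5, 6 → {A,E} = (754, 6), (754, 6), (754, 6), (754, 6) ✓
(B=q, C=p, D=C63): rows 3, 9, 11 → {A,E} = (756, 5), (756, 5), (756, 5) ✓
(B=r, C=p, D=C34): rows 4, 7, 8, 10, 12 → {A,E} = (763, 1), (763, 1), (763, 1), (763, 1), (763, 1) ✓
Every {B, C, D} value is associated with a single {A, E} value, so {B, C, D} → {A, E} holds.

Yes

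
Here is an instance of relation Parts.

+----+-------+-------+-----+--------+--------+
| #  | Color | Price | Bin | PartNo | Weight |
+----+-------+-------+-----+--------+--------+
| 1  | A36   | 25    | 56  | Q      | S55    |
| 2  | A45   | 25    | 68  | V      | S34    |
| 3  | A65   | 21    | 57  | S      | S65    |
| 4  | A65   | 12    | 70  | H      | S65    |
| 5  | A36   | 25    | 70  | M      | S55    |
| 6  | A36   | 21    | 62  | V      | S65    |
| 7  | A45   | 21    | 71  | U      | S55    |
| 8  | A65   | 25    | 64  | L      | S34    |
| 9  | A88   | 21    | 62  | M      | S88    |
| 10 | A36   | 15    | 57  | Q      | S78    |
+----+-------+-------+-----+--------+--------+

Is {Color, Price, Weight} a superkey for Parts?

No

Rows 1 and 5 have the same {Color, Price, Weight} value (Color=A36, Price=25, Weight=S55) but are distinct tuples, so {Color, Price, Weight} does not determine every attribute — not a superkey.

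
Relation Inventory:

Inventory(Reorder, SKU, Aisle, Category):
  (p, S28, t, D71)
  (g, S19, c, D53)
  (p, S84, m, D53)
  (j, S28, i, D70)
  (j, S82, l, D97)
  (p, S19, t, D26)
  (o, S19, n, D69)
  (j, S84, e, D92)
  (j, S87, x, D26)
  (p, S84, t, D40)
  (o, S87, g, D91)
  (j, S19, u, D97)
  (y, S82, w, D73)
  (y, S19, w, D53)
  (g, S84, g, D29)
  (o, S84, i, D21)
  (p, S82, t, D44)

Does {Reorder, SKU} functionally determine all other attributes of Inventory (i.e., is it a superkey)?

Two distinct rows share (Reorder=p, SKU=S84), so {Reorder, SKU} does not determine every attribute — not a superkey.

No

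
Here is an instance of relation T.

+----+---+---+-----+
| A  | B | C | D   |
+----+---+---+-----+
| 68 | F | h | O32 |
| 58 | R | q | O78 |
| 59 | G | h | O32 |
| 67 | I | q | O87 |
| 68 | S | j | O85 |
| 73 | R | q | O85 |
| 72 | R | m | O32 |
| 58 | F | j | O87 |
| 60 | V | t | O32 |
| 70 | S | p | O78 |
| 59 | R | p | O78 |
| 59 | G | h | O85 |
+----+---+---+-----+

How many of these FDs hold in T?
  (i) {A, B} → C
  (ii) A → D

(i) {A, B} → C: every LHS value maps to a single RHS value — holds.
(ii) A → D: A=68: 2 rows → D takes values {O32, O85} — violation; A=58: 2 rows → D takes values {O78, O87} — violation; A=59: 3 rows → D takes values {O32, O78, O85} — violation — fails.
1 of the 2 dependencies holds.

1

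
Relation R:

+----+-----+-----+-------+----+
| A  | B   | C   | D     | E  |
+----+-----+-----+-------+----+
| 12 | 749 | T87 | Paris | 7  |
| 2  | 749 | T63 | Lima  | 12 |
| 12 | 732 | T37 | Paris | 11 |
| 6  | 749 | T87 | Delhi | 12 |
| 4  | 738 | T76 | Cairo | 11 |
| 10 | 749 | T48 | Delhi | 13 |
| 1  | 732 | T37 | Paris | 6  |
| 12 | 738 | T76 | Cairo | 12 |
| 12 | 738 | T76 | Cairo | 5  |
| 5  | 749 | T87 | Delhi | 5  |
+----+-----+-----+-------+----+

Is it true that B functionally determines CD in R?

B=749: 5 rows → {C,D} takes values {(T87, Paris), (T63, Lima), (T87, Delhi), (T48, Delhi)} — violation
B=732: 2 rows → {C,D} = (T37, Paris), (T37, Paris) ✓
B=738: 3 rows → {C,D} = (T76, Cairo), (T76, Cairo), (T76, Cairo) ✓
Two rows agree on B but differ on CD, so B → CD does not hold.

No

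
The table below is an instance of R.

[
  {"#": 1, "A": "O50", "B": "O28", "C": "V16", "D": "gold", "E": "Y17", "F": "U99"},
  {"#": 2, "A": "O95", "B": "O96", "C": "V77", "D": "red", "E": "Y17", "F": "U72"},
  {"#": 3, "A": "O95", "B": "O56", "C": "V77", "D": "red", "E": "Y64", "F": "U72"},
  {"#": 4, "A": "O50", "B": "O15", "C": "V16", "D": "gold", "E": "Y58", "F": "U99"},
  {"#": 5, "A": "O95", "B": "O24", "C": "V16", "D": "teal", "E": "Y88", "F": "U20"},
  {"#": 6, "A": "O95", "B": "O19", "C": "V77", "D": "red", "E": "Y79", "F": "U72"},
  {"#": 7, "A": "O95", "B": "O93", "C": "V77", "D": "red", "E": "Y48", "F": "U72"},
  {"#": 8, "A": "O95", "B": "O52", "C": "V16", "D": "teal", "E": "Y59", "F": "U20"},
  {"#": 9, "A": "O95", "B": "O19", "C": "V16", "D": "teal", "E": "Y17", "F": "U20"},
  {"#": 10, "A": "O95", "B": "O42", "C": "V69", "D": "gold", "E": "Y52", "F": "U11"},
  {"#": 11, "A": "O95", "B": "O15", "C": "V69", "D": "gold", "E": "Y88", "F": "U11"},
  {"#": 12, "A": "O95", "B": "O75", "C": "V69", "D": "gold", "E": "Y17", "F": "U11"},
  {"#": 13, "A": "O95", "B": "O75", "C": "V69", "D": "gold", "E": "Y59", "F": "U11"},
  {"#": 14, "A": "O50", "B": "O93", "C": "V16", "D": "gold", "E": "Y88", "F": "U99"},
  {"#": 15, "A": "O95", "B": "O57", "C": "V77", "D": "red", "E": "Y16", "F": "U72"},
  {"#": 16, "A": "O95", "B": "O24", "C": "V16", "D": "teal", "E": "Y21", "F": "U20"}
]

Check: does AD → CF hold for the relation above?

Yes

(A=O50, D=gold): rows 1, 4, 14 → {C,F} = (V16, U99), (V16, U99), (V16, U99) ✓
(A=O95, D=red): rows 2, 3, 6, 7, 15 → {C,F} = (V77, U72), (V77, U72), (V77, U72), (V77, U72), (V77, U72) ✓
(A=O95, D=teal): rows 5, 8, 9, 16 → {C,F} = (V16, U20), (V16, U20), (V16, U20), (V16, U20) ✓
(A=O95, D=gold): rows 10, 11, 12, 13 → {C,F} = (V69, U11), (V69, U11), (V69, U11), (V69, U11) ✓
Every AD value is associated with a single CF value, so AD → CF holds.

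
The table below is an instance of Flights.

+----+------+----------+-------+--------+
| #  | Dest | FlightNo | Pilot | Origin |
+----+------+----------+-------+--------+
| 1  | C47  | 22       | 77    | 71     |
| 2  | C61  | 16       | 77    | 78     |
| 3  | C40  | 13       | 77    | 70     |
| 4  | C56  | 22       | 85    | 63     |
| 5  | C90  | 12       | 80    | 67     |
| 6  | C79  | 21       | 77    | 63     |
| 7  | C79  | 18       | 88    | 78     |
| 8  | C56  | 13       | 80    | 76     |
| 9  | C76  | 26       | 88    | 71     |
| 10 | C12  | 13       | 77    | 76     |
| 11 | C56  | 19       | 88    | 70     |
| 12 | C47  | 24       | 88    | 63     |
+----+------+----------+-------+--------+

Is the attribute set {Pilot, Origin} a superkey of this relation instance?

Yes

All 12 rows have distinct {Pilot, Origin} values, so {Pilot, Origin} → (all attributes) holds and {Pilot, Origin} is a superkey.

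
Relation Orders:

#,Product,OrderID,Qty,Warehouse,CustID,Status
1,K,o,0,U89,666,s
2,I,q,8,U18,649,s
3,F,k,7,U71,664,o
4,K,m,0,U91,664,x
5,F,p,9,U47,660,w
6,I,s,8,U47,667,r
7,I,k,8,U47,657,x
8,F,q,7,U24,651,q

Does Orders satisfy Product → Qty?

Product=K: rows 1, 4 → Qty = 0, 0 ✓
Product=I: rows 2, 6, 7 → Qty = 8, 8, 8 ✓
Product=F: rows 3, 5, 8 → Qty takes values {7, 9} — violation
Two rows agree on Product but differ on Qty, so Product → Qty does not hold.

No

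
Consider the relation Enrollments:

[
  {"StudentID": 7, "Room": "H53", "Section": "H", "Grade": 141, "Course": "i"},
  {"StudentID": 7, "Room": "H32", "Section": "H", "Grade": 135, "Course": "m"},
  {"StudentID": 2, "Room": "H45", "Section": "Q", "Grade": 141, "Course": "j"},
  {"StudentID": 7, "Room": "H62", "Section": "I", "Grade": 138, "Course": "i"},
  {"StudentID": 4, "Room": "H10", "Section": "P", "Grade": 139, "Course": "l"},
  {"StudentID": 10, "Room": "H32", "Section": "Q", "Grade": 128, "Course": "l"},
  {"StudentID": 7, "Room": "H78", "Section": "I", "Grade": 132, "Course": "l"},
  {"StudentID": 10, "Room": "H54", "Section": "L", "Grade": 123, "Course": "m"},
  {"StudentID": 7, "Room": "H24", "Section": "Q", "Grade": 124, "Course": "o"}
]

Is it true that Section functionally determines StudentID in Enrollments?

No

Section=H: 2 rows → StudentID = 7, 7 ✓
Section=Q: 3 rows → StudentID takes values {2, 10, 7} — violation
Section=I: 2 rows → StudentID = 7, 7 ✓
Section=P: 1 row → StudentID = 4 ✓
Section=L: 1 row → StudentID = 10 ✓
Two rows agree on Section but differ on StudentID, so Section → StudentID does not hold.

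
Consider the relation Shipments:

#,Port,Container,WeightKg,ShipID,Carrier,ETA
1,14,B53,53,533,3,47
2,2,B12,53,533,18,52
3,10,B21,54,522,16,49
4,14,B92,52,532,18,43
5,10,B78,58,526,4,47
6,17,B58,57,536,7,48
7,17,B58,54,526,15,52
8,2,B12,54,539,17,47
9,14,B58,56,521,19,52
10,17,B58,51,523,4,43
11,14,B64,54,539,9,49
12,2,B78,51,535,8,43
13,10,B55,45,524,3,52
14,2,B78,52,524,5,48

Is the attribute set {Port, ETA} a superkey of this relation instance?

All 14 rows have distinct {Port, ETA} values, so {Port, ETA} → (all attributes) holds and {Port, ETA} is a superkey.

Yes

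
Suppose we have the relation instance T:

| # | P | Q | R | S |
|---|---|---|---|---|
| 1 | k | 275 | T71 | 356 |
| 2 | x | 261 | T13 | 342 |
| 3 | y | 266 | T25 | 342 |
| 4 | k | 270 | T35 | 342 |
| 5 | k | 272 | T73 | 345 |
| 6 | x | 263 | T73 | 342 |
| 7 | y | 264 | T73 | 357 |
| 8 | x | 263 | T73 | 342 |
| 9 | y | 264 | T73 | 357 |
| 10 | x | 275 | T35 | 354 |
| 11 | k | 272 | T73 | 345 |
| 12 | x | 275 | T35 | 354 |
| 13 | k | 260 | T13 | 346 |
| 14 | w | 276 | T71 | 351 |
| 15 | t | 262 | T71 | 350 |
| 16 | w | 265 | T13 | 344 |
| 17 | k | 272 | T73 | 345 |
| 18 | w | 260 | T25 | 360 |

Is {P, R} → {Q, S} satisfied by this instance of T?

(P=k, R=T71): row 1 → {Q,S} = (275, 356) ✓
(P=x, R=T13): row 2 → {Q,S} = (261, 342) ✓
(P=y, R=T25): row 3 → {Q,S} = (266, 342) ✓
(P=k, R=T35): row 4 → {Q,S} = (270, 342) ✓
(P=k, R=T73): rows 5, 11, 17 → {Q,S} = (272, 345), (272, 345), (272, 345) ✓
(P=x, R=T73): rows 6, 8 → {Q,S} = (263, 342), (263, 342) ✓
(P=y, R=T73): rows 7, 9 → {Q,S} = (264, 357), (264, 357) ✓
(P=x, R=T35): rows 10, 12 → {Q,S} = (275, 354), (275, 354) ✓
(P=k, R=T13): row 13 → {Q,S} = (260, 346) ✓
(P=w, R=T71): row 14 → {Q,S} = (276, 351) ✓
(P=t, R=T71): row 15 → {Q,S} = (262, 350) ✓
(P=w, R=T13): row 16 → {Q,S} = (265, 344) ✓
(P=w, R=T25): row 18 → {Q,S} = (260, 360) ✓
Every {P, R} value is associated with a single {Q, S} value, so {P, R} → {Q, S} holds.

Yes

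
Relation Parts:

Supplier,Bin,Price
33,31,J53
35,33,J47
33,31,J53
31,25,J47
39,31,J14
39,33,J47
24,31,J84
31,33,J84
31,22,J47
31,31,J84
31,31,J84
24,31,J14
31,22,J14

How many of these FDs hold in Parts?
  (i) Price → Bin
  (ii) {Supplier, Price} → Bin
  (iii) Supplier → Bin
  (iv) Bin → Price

(i) Price → Bin: Price=J47: 4 rows → Bin takes values {33, 25, 22} — violation; Price=J14: 3 rows → Bin takes values {31, 22} — violation; Price=J84: 4 rows → Bin takes values {31, 33} — violation — fails.
(ii) {Supplier, Price} → Bin: (Supplier=31, Price=J47): 2 rows → Bin takes values {25, 22} — violation; (Supplier=31, Price=J84): 3 rows → Bin takes values {33, 31} — violation — fails.
(iii) Supplier → Bin: Supplier=31: 6 rows → Bin takes values {25, 33, 22, 31} — violation; Supplier=39: 2 rows → Bin takes values {31, 33} — violation — fails.
(iv) Bin → Price: Bin=31: 7 rows → Price takes values {J53, J14, J84} — violation; Bin=33: 3 rows → Price takes values {J47, J84} — violation; Bin=22: 2 rows → Price takes values {J47, J14} — violation — fails.
None of the 4 dependencies hold.

0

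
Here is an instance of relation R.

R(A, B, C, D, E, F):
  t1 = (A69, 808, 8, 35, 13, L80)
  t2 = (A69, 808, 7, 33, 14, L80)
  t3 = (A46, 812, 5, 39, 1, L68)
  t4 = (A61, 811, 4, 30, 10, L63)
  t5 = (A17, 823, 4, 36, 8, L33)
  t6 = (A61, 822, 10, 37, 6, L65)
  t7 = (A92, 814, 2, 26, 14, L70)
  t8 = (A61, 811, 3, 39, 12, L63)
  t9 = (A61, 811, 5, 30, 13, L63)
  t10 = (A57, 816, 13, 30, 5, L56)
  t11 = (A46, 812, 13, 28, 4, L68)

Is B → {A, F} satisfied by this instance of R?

Yes

B=808: rows 1, 2 → {A,F} = (A69, L80), (A69, L80) ✓
B=812: rows 3, 11 → {A,F} = (A46, L68), (A46, L68) ✓
B=811: rows 4, 8, 9 → {A,F} = (A61, L63), (A61, L63), (A61, L63) ✓
B=823: row 5 → {A,F} = (A17, L33) ✓
B=822: row 6 → {A,F} = (A61, L65) ✓
B=814: row 7 → {A,F} = (A92, L70) ✓
B=816: row 10 → {A,F} = (A57, L56) ✓
Every B value is associated with a single {A, F} value, so B → {A, F} holds.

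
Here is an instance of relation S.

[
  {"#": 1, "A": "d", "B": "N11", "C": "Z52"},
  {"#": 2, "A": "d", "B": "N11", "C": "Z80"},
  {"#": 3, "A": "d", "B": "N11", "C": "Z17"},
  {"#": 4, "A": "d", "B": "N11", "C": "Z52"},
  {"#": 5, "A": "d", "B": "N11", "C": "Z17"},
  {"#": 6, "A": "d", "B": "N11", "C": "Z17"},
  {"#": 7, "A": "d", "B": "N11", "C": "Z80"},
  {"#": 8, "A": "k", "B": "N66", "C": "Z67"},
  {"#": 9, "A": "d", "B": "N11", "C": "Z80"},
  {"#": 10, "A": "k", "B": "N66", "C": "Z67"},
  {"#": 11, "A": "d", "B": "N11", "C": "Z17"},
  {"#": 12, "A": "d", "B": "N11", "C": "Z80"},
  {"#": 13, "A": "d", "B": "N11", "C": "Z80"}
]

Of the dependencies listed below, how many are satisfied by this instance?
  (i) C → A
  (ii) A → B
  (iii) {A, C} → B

3

(i) C → A: every LHS value maps to a single RHS value — holds.
(ii) A → B: every LHS value maps to a single RHS value — holds.
(iii) {A, C} → B: every LHS value maps to a single RHS value — holds.
3 of the 3 dependencies hold.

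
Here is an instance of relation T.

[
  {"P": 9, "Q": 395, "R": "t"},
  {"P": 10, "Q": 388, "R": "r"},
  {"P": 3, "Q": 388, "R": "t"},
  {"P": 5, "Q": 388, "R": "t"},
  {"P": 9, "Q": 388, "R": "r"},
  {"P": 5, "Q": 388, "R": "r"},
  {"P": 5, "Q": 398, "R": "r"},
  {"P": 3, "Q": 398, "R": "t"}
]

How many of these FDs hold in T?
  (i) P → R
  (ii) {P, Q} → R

0

(i) P → R: P=9: 2 rows → R takes values {t, r} — violation; P=5: 3 rows → R takes values {t, r} — violation — fails.
(ii) {P, Q} → R: (P=5, Q=388): 2 rows → R takes values {t, r} — violation — fails.
None of the 2 dependencies hold.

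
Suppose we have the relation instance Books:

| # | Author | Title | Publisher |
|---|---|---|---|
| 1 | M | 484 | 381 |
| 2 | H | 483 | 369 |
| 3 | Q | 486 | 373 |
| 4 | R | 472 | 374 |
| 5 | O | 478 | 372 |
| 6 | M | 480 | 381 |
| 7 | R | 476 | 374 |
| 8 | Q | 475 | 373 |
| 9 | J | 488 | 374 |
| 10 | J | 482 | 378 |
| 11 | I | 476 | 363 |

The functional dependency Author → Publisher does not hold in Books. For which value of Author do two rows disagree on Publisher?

J

Author=M: rows 1, 6 → Publisher = 381, 381 ✓
Author=H: row 2 → Publisher = 369 ✓
Author=Q: rows 3, 8 → Publisher = 373, 373 ✓
Author=R: rows 4, 7 → Publisher = 374, 374 ✓
Author=O: row 5 → Publisher = 372 ✓
Author=J: rows 9, 10 → Publisher takes values {374, 378} — violation
Author=I: row 11 → Publisher = 363 ✓
The only Author value with inconsistent Publisher is Author=J.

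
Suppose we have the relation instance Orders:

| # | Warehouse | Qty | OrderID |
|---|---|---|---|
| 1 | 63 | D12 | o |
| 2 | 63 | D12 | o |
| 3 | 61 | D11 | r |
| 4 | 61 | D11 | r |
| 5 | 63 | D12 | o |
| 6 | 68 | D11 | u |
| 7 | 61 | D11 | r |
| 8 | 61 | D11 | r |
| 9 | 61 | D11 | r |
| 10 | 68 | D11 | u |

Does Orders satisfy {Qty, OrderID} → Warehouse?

(Qty=D12, OrderID=o): rows 1, 2, 5 → Warehouse = 63, 63, 63 ✓
(Qty=D11, OrderID=r): rows 3, 4, 7, 8, 9 → Warehouse = 61, 61, 61, 61, 61 ✓
(Qty=D11, OrderID=u): rows 6, 10 → Warehouse = 68, 68 ✓
Every {Qty, OrderID} value is associated with a single Warehouse value, so {Qty, OrderID} → Warehouse holds.

Yes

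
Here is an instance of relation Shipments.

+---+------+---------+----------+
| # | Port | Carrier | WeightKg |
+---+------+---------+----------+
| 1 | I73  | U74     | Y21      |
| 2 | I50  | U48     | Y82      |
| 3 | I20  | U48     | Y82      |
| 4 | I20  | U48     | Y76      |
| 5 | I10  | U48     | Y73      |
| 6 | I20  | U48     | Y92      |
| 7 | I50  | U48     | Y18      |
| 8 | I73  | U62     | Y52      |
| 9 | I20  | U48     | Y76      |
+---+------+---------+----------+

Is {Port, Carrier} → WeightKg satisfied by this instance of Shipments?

No

(Port=I73, Carrier=U74): row 1 → WeightKg = Y21 ✓
(Port=I50, Carrier=U48): rows 2, 7 → WeightKg takes values {Y82, Y18} — violation
(Port=I20, Carrier=U48): rows 3, 4, 6, 9 → WeightKg takes values {Y82, Y76, Y92} — violation
(Port=I10, Carrier=U48): row 5 → WeightKg = Y73 ✓
(Port=I73, Carrier=U62): row 8 → WeightKg = Y52 ✓
Two rows agree on {Port, Carrier} but differ on WeightKg, so {Port, Carrier} → WeightKg does not hold.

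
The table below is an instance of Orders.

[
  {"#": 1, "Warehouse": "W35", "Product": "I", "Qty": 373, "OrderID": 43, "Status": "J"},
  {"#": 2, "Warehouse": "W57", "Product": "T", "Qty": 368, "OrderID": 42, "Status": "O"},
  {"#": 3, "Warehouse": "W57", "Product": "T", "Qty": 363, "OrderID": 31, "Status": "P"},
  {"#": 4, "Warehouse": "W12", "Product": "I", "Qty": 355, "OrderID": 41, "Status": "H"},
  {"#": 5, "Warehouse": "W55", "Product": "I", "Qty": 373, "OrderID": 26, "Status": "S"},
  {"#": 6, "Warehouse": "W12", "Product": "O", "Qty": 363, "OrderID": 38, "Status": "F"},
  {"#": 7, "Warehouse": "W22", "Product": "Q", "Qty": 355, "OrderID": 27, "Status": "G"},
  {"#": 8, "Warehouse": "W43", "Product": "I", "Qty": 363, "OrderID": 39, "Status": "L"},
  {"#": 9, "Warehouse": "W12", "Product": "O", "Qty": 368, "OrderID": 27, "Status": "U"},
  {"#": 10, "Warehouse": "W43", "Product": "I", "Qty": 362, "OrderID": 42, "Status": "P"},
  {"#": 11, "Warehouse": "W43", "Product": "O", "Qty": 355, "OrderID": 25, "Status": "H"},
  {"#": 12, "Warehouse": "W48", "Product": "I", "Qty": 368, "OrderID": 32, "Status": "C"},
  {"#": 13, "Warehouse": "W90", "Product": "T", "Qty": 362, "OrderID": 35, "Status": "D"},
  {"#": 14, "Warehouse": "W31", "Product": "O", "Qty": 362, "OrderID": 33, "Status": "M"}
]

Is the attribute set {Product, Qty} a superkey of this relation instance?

No

Rows 1 and 5 have the same {Product, Qty} value (Product=I, Qty=373) but are distinct tuples, so {Product, Qty} does not determine every attribute — not a superkey.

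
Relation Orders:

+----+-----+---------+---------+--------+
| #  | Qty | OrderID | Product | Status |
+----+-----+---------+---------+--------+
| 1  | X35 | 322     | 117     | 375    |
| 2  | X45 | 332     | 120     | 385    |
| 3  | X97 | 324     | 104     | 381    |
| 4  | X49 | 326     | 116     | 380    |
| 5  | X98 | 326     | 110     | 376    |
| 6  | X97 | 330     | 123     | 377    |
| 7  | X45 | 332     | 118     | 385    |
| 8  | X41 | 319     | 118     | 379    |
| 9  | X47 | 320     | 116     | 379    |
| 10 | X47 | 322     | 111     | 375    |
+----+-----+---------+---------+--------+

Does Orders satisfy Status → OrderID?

No

Status=375: rows 1, 10 → OrderID = 322, 322 ✓
Status=385: rows 2, 7 → OrderID = 332, 332 ✓
Status=381: row 3 → OrderID = 324 ✓
Status=380: row 4 → OrderID = 326 ✓
Status=376: row 5 → OrderID = 326 ✓
Status=377: row 6 → OrderID = 330 ✓
Status=379: rows 8, 9 → OrderID takes values {319, 320} — violation
Two rows agree on Status but differ on OrderID, so Status → OrderID does not hold.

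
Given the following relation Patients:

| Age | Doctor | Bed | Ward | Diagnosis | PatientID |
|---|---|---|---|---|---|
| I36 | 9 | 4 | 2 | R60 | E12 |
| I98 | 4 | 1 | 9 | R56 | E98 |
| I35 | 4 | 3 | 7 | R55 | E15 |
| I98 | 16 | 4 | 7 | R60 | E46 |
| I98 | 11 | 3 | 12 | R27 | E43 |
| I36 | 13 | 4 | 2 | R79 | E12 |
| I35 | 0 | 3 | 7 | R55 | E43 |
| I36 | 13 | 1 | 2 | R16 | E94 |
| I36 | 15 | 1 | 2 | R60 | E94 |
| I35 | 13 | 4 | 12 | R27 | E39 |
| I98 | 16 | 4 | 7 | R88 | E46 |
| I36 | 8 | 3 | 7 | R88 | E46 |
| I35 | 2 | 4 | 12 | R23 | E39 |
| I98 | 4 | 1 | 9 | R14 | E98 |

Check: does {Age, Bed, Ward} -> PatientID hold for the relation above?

No

(Age=I36, Bed=4, Ward=2): 2 rows → PatientID = E12, E12 ✓
(Age=I98, Bed=1, Ward=9): 2 rows → PatientID = E98, E98 ✓
(Age=I35, Bed=3, Ward=7): 2 rows → PatientID takes values {E15, E43} — violation
(Age=I98, Bed=4, Ward=7): 2 rows → PatientID = E46, E46 ✓
(Age=I98, Bed=3, Ward=12): 1 row → PatientID = E43 ✓
(Age=I36, Bed=1, Ward=2): 2 rows → PatientID = E94, E94 ✓
(Age=I35, Bed=4, Ward=12): 2 rows → PatientID = E39, E39 ✓
(Age=I36, Bed=3, Ward=7): 1 row → PatientID = E46 ✓
Two rows agree on {Age, Bed, Ward} but differ on PatientID, so {Age, Bed, Ward} -> PatientID does not hold.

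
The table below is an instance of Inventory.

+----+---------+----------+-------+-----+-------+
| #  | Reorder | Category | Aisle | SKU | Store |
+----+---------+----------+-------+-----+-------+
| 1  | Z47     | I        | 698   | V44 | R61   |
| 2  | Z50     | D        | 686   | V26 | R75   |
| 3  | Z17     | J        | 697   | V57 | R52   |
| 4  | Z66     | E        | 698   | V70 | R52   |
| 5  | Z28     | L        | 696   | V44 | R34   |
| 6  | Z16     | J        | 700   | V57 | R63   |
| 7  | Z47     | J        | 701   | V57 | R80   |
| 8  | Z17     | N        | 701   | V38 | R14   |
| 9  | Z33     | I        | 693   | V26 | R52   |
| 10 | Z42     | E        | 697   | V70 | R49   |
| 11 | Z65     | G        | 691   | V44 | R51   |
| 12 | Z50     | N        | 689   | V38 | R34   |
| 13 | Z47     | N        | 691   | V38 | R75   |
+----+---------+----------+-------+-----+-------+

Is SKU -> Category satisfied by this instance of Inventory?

No

SKU=V44: rows 1, 5, 11 → Category takes values {I, L, G} — violation
SKU=V26: rows 2, 9 → Category takes values {D, I} — violation
SKU=V57: rows 3, 6, 7 → Category = J, J, J ✓
SKU=V70: rows 4, 10 → Category = E, E ✓
SKU=V38: rows 8, 12, 13 → Category = N, N, N ✓
Two rows agree on SKU but differ on Category, so SKU -> Category does not hold.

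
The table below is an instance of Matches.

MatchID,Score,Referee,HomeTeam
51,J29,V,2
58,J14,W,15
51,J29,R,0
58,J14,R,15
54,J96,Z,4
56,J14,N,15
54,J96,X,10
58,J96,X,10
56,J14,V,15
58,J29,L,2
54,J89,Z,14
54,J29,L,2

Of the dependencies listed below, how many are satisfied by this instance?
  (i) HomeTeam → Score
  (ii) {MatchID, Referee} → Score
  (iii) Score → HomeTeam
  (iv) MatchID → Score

(i) HomeTeam → Score: every LHS value maps to a single RHS value — holds.
(ii) {MatchID, Referee} → Score: (MatchID=54, Referee=Z): 2 rows → Score takes values {J96, J89} — violation — fails.
(iii) Score → HomeTeam: Score=J29: 4 rows → HomeTeam takes values {2, 0} — violation; Score=J96: 3 rows → HomeTeam takes values {4, 10} — violation — fails.
(iv) MatchID → Score: MatchID=58: 4 rows → Score takes values {J14, J96, J29} — violation; MatchID=54: 4 rows → Score takes values {J96, J89, J29} — violation — fails.
1 of the 4 dependencies holds.

1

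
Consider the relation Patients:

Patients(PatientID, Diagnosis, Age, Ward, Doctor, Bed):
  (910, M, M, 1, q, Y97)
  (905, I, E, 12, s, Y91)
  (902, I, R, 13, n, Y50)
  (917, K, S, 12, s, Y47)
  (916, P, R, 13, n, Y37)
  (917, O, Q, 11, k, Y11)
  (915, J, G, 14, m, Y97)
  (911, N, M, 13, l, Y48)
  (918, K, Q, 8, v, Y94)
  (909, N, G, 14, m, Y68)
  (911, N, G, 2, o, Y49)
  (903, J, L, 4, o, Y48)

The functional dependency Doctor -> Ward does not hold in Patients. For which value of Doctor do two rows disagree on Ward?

Doctor=q: 1 row → Ward = 1 ✓
Doctor=s: 2 rows → Ward = 12, 12 ✓
Doctor=n: 2 rows → Ward = 13, 13 ✓
Doctor=k: 1 row → Ward = 11 ✓
Doctor=m: 2 rows → Ward = 14, 14 ✓
Doctor=l: 1 row → Ward = 13 ✓
Doctor=v: 1 row → Ward = 8 ✓
Doctor=o: 2 rows → Ward takes values {2, 4} — violation
The only Doctor value with inconsistent Ward is Doctor=o.

o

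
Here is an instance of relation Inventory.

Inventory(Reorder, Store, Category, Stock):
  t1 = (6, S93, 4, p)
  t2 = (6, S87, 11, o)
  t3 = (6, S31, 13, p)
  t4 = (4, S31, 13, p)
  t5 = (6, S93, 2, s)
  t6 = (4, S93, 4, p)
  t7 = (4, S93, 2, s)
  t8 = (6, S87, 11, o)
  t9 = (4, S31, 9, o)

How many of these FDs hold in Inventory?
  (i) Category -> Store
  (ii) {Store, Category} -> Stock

2

(i) Category -> Store: every LHS value maps to a single RHS value — holds.
(ii) {Store, Category} -> Stock: every LHS value maps to a single RHS value — holds.
2 of the 2 dependencies hold.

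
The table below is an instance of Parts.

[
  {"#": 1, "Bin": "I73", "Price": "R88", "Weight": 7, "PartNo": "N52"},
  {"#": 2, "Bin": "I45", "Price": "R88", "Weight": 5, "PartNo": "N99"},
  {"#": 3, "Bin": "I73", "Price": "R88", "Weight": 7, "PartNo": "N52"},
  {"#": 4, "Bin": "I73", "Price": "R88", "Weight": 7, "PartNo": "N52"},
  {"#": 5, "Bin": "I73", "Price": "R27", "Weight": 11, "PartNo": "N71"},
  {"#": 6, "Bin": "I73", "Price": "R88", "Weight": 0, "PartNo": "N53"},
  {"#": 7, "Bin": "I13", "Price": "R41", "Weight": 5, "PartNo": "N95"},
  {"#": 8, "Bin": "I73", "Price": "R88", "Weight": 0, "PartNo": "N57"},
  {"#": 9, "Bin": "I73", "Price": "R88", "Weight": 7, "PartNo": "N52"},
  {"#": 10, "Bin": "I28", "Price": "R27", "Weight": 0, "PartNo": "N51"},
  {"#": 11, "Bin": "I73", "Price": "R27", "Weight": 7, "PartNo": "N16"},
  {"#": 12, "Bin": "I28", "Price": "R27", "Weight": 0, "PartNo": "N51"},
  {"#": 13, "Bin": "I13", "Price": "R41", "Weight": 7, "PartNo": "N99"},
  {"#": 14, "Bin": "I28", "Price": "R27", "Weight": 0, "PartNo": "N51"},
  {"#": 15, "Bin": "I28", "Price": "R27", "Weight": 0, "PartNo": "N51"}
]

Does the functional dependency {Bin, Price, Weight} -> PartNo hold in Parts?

(Bin=I73, Price=R88, Weight=7): rows 1, 3, 4, 9 → PartNo = N52, N52, N52, N52 ✓
(Bin=I45, Price=R88, Weight=5): row 2 → PartNo = N99 ✓
(Bin=I73, Price=R27, Weight=11): row 5 → PartNo = N71 ✓
(Bin=I73, Price=R88, Weight=0): rows 6, 8 → PartNo takes values {N53, N57} — violation
(Bin=I13, Price=R41, Weight=5): row 7 → PartNo = N95 ✓
(Bin=I28, Price=R27, Weight=0): rows 10, 12, 14, 15 → PartNo = N51, N51, N51, N51 ✓
(Bin=I73, Price=R27, Weight=7): row 11 → PartNo = N16 ✓
(Bin=I13, Price=R41, Weight=7): row 13 → PartNo = N99 ✓
Two rows agree on {Bin, Price, Weight} but differ on PartNo, so {Bin, Price, Weight} -> PartNo does not hold.

No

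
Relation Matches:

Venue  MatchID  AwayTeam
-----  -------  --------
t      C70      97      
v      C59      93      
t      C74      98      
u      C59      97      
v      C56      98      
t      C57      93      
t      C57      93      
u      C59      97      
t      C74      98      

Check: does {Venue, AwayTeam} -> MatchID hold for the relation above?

Yes

(Venue=t, AwayTeam=97): 1 row → MatchID = C70 ✓
(Venue=v, AwayTeam=93): 1 row → MatchID = C59 ✓
(Venue=t, AwayTeam=98): 2 rows → MatchID = C74, C74 ✓
(Venue=u, AwayTeam=97): 2 rows → MatchID = C59, C59 ✓
(Venue=v, AwayTeam=98): 1 row → MatchID = C56 ✓
(Venue=t, AwayTeam=93): 2 rows → MatchID = C57, C57 ✓
Every {Venue, AwayTeam} value is associated with a single MatchID value, so {Venue, AwayTeam} -> MatchID holds.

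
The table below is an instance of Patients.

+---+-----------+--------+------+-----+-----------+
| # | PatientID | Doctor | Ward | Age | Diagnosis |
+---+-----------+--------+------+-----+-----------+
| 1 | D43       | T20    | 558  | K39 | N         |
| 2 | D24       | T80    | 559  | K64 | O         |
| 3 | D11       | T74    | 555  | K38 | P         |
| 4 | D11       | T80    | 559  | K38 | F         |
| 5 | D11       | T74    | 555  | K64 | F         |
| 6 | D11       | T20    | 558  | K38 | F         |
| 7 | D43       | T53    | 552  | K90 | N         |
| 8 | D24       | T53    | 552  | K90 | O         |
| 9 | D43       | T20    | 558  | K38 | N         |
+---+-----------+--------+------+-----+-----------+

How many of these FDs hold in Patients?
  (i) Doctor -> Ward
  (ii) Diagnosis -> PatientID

(i) Doctor -> Ward: every LHS value maps to a single RHS value — holds.
(ii) Diagnosis -> PatientID: every LHS value maps to a single RHS value — holds.
2 of the 2 dependencies hold.

2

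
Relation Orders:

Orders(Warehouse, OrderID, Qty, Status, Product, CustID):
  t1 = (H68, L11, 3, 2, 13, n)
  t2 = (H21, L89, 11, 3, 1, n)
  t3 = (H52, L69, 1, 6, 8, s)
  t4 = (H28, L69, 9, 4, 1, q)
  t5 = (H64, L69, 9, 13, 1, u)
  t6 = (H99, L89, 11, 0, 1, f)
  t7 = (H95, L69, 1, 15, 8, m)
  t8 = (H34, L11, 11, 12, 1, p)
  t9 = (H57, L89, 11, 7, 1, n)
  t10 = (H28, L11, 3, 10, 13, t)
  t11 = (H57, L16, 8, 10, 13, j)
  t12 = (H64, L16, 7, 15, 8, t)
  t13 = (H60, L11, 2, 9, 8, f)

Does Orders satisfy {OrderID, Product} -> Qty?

(OrderID=L11, Product=13): rows 1, 10 → Qty = 3, 3 ✓
(OrderID=L89, Product=1): rows 2, 6, 9 → Qty = 11, 11, 11 ✓
(OrderID=L69, Product=8): rows 3, 7 → Qty = 1, 1 ✓
(OrderID=L69, Product=1): rows 4, 5 → Qty = 9, 9 ✓
(OrderID=L11, Product=1): row 8 → Qty = 11 ✓
(OrderID=L16, Product=13): row 11 → Qty = 8 ✓
(OrderID=L16, Product=8): row 12 → Qty = 7 ✓
(OrderID=L11, Product=8): row 13 → Qty = 2 ✓
Every {OrderID, Product} value is associated with a single Qty value, so {OrderID, Product} -> Qty holds.

Yes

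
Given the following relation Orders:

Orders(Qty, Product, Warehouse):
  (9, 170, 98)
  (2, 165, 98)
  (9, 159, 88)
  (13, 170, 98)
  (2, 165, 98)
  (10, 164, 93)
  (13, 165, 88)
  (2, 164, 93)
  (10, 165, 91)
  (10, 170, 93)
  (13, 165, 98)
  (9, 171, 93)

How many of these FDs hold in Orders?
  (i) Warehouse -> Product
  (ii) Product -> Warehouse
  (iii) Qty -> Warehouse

0

(i) Warehouse -> Product: Warehouse=98: 5 rows → Product takes values {170, 165} — violation; Warehouse=88: 2 rows → Product takes values {159, 165} — violation; Warehouse=93: 4 rows → Product takes values {164, 170, 171} — violation — fails.
(ii) Product -> Warehouse: Product=170: 3 rows → Warehouse takes values {98, 93} — violation; Product=165: 5 rows → Warehouse takes values {98, 88, 91} — violation — fails.
(iii) Qty -> Warehouse: Qty=9: 3 rows → Warehouse takes values {98, 88, 93} — violation; Qty=2: 3 rows → Warehouse takes values {98, 93} — violation; Qty=13: 3 rows → Warehouse takes values {98, 88} — violation; Qty=10: 3 rows → Warehouse takes values {93, 91} — violation — fails.
None of the 3 dependencies hold.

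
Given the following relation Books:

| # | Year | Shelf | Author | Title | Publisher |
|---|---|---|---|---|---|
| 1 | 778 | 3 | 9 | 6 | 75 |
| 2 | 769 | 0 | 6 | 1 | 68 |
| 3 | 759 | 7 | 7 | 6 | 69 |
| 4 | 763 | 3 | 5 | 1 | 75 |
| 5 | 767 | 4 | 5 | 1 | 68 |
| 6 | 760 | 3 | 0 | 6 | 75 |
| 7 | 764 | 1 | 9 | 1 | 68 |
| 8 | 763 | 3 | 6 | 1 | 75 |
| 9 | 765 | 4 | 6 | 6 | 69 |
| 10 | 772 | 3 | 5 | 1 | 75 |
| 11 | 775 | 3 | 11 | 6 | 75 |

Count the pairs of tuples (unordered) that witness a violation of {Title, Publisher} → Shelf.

(Title=6, Publisher=75): all 3 rows agree on Shelf — 0 pairs.
(Title=1, Publisher=68): violating pairs (2,5), (2,7), (5,7) — 3 pairs.
(Title=6, Publisher=69): violating pairs (3,9) — 1 pair.
(Title=1, Publisher=75): all 3 rows agree on Shelf — 0 pairs.

4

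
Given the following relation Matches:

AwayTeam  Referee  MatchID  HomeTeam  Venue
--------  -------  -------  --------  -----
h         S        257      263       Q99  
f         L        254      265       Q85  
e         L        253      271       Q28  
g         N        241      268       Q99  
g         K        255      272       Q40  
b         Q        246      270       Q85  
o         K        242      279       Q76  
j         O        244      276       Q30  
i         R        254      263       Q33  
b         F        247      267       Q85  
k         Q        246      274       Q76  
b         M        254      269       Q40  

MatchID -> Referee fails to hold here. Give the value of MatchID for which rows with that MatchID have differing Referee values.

254

MatchID=257: 1 row → Referee = S ✓
MatchID=254: 3 rows → Referee takes values {L, R, M} — violation
MatchID=253: 1 row → Referee = L ✓
MatchID=241: 1 row → Referee = N ✓
MatchID=255: 1 row → Referee = K ✓
MatchID=246: 2 rows → Referee = Q, Q ✓
MatchID=242: 1 row → Referee = K ✓
MatchID=244: 1 row → Referee = O ✓
MatchID=247: 1 row → Referee = F ✓
The only MatchID value with inconsistent Referee is MatchID=254.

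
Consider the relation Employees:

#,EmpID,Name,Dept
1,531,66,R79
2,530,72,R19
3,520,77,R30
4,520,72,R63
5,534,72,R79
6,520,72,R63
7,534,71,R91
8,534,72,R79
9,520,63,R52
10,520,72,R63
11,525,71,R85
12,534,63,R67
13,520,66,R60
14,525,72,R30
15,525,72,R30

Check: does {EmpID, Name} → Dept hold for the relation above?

Yes

(EmpID=531, Name=66): row 1 → Dept = R79 ✓
(EmpID=530, Name=72): row 2 → Dept = R19 ✓
(EmpID=520, Name=77): row 3 → Dept = R30 ✓
(EmpID=520, Name=72): rows 4, 6, 10 → Dept = R63, R63, R63 ✓
(EmpID=534, Name=72): rows 5, 8 → Dept = R79, R79 ✓
(EmpID=534, Name=71): row 7 → Dept = R91 ✓
(EmpID=520, Name=63): row 9 → Dept = R52 ✓
(EmpID=525, Name=71): row 11 → Dept = R85 ✓
(EmpID=534, Name=63): row 12 → Dept = R67 ✓
(EmpID=520, Name=66): row 13 → Dept = R60 ✓
(EmpID=525, Name=72): rows 14, 15 → Dept = R30, R30 ✓
Every {EmpID, Name} value is associated with a single Dept value, so {EmpID, Name} → Dept holds.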